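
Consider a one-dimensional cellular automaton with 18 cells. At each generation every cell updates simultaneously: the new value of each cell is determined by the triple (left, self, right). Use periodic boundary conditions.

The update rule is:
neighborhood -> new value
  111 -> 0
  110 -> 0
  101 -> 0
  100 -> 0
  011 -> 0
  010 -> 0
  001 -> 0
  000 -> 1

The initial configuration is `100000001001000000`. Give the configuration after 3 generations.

generation 1: 001111100000011110
generation 2: 100000001111000000
generation 3: 001111100000011110

001111100000011110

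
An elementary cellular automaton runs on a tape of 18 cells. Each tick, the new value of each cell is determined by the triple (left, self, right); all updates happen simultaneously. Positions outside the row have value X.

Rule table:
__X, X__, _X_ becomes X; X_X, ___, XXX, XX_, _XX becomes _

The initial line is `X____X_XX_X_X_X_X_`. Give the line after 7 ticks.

tick 1: _X__XX____X_X_X_X_
tick 2: _XXX__X__XX_X_X_X_
tick 3: ____XXXXX___X_X_X_
tick 4: X__X_____X_XX_X_X_
tick 5: _XXXX___XX____X_X_
tick 6: _____X_X__X__XX_X_
tick 7: X___XX_XXXXXX___X_

X___XX_XXXXXX___X_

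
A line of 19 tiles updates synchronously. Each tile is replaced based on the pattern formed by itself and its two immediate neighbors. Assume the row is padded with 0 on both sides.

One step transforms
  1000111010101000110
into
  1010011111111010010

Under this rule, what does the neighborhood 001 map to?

At position 3 the neighborhood is 001; the next row has 0 there.

0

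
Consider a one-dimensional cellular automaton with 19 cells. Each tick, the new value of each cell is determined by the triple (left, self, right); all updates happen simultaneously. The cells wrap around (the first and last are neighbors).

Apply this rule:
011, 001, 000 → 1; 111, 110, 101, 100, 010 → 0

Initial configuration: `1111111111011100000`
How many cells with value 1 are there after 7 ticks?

1000000000010001111
0011111111100111000
1110000000001100011
0000111111111001110
1111100000000011000
1000001111111110011
0011111000000000110
count of 1: 7

7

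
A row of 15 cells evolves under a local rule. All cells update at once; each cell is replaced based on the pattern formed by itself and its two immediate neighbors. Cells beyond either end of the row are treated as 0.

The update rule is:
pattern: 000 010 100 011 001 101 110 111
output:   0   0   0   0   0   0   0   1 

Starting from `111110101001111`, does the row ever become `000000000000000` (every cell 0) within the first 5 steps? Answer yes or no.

011100000000110
001000000000000
000000000000000
all cells are 0 at step 3

yes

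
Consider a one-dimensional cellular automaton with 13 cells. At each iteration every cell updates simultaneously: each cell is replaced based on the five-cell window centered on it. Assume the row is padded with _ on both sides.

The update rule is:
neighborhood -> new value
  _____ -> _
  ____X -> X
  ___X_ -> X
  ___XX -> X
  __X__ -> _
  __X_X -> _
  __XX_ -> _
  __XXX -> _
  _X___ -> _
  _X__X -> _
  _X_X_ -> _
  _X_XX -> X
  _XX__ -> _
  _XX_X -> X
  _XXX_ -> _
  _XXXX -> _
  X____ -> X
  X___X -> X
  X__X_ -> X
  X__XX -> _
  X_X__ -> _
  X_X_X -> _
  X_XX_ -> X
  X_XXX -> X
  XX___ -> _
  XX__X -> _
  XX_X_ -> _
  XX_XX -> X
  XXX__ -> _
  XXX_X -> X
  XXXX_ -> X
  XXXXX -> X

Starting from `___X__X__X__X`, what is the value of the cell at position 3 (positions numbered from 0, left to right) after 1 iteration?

_

_XX__X__X__X_
position 3 holds _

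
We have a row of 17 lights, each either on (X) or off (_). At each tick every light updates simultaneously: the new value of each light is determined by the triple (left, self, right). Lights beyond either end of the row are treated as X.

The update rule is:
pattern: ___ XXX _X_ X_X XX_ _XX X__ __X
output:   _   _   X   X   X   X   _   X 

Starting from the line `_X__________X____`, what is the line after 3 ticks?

XX_______XX_X_XX_

tick 1: XX_________XX___X
tick 2: _X________XXX__XX
tick 3: XX_______XX_X_XX_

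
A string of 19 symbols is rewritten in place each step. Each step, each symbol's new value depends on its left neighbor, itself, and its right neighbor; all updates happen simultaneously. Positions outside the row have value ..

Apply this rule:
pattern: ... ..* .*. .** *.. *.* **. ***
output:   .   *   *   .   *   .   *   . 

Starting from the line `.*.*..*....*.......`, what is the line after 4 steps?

step 1: **.*****..***......
step 2: .*.....***..**.....
step 3: ***...*..***.**....
step 4: ..**.****..*..**...

..**.****..*..**...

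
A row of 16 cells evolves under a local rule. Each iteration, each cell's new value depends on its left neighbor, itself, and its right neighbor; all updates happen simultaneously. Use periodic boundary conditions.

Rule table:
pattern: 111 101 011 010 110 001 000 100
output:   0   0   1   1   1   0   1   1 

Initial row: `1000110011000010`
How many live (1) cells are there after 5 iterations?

1110111011111010
1010101010001010
1010101011101010
1010101010101010
1010101010101010
count of 1: 8

8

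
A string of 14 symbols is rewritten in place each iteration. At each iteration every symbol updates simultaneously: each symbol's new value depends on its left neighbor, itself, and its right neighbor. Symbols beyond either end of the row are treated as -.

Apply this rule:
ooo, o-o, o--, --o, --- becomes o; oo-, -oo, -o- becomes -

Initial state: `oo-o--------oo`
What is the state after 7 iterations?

--o-o-o--o-o--

--o-oooooooo--
oo-o-oooooo-oo
--o-o-oooo-o--
oo-o-o-oo-o-oo
--o-o-o--o-o--
oo-o-o-oo-o-oo  (repeats iteration 4; period 2)
iteration 7: --o-o-o--o-o--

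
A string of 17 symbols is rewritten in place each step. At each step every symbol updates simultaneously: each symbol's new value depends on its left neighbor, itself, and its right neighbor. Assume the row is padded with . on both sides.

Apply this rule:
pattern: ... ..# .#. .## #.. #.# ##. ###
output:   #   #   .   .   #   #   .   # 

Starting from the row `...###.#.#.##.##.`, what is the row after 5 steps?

#.#.#.#.#.#..#..#

###.#.#.#.#..#..#
.#.#.#.#.#.##.##.
#.#.#.#.#.#..#..#
.#.#.#.#.#.##.##.  (repeats step 2; period 2)
step 5: #.#.#.#.#.#..#..#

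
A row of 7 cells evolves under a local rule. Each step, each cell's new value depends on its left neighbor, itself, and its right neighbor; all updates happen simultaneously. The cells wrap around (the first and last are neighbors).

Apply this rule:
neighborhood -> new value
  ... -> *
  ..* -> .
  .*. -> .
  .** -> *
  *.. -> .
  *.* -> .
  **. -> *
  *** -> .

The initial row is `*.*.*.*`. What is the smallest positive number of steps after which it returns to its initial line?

*.....*
*.***.*
*.*.*.*

3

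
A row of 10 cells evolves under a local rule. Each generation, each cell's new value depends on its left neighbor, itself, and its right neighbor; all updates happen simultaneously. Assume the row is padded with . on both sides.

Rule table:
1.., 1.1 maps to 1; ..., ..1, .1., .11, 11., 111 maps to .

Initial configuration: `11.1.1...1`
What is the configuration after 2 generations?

generation 1: ..1.1.1...
generation 2: ...1.1.1..

...1.1.1..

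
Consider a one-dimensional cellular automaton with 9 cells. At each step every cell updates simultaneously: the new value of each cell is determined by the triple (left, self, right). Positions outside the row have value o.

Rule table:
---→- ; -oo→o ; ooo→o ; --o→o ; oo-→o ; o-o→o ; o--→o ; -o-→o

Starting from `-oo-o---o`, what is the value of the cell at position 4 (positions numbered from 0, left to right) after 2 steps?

oooooo-oo
ooooooooo
position 4 holds o

o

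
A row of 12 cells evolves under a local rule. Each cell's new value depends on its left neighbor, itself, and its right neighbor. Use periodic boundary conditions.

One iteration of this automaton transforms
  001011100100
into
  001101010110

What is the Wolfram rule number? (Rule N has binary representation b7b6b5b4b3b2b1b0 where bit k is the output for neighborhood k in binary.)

position 5: 111 → 1  (bit 7 = 1)
position 6: 110 → 0  (bit 6 = 0)
position 3: 101 → 1  (bit 5 = 1)
position 7: 100 → 1  (bit 4 = 1)
position 4: 011 → 0  (bit 3 = 0)
position 2: 010 → 1  (bit 2 = 1)
position 1: 001 → 0  (bit 1 = 0)
position 0: 000 → 0  (bit 0 = 0)
bits b7..b0 = 10110100 = 180

180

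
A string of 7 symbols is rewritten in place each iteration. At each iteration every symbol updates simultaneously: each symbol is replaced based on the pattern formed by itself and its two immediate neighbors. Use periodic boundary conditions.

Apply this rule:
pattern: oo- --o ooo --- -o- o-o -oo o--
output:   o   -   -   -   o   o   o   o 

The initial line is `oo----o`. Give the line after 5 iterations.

oo-o---

iteration 1: -oo---o
iteration 2: oooo--o
iteration 3: ---oo-o
iteration 4: o--oooo
iteration 5: oo-o---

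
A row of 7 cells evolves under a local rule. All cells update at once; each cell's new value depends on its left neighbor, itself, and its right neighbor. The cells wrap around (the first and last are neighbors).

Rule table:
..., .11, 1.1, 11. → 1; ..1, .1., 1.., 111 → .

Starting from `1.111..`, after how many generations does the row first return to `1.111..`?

.11.1..
.111..1
11.1...
111..1.
1.1...1
11..1.1
.1...11
1..1.11
1...11.
..1.111
...11.1
.1.111.
..11.1.
1.111..

14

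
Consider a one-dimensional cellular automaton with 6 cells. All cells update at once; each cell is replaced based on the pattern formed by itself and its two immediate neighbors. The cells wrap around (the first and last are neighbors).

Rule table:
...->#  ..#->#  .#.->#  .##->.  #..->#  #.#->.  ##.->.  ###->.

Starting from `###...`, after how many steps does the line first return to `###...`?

2

step 1: ...###
step 2: ###...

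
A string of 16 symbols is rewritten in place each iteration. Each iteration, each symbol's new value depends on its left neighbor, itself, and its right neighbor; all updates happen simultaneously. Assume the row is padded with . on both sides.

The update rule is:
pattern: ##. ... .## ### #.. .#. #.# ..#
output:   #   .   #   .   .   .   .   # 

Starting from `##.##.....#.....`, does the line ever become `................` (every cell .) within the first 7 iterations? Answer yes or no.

iteration 1: ##.##....#......
iteration 2: ##.##...#.......
iteration 3: ##.##..#........
iteration 4: ##.##.#.........
iteration 5: ##.##...........
iteration 6: ##.##...........  (fixed point — unchanged through iteration 7)
iteration 7 is ##.##..........., still not uniform .

no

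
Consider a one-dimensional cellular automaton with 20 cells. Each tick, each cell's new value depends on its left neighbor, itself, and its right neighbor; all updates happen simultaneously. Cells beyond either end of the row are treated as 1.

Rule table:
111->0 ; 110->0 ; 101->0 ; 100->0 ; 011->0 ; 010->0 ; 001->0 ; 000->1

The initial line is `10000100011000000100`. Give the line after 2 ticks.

tick 1: 00110001000011110000
tick 2: 00000100011000000110

00000100011000000110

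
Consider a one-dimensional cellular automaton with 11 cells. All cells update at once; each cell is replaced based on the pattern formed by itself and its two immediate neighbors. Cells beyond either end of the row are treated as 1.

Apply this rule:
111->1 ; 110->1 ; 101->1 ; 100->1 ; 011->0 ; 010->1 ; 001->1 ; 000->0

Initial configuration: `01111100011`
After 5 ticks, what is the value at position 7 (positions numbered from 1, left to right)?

1

tick 1: 10111110101
tick 2: 11011111110
tick 3: 11101111111
tick 4: 11110111111
tick 5: 11111011111
position 7 holds 1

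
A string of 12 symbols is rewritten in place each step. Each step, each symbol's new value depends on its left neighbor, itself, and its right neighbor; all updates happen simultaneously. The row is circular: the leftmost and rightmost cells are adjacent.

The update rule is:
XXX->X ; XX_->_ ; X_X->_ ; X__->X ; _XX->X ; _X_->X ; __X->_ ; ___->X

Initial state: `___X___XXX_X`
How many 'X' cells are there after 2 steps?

XX_XXX_XX__X
X__XX__X_X_X
count of X: 6

6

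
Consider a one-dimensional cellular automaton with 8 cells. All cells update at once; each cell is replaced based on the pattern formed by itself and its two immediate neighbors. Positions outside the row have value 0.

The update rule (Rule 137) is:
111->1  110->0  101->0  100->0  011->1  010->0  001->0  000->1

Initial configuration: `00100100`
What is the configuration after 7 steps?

step 1: 10000001
step 2: 00111100
step 3: 10111001
step 4: 00110000
step 5: 10100111
step 6: 00000110
step 7: 11110100

11110100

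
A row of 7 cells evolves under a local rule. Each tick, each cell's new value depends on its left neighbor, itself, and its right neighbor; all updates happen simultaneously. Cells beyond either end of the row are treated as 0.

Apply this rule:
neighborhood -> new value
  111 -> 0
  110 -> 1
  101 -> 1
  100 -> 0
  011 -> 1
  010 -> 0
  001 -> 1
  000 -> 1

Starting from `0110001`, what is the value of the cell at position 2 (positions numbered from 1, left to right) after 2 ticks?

1110110
1011110
position 2 holds 0

0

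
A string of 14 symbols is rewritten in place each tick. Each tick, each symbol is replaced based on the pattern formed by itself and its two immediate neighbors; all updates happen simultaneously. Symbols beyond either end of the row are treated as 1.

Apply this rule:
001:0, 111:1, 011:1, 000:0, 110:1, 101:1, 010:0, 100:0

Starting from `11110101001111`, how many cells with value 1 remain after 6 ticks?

10

tick 1: 11111010001111
tick 2: 11111100001111
tick 3: 11111100001111  (fixed point — unchanged through tick 6)
count of 1: 10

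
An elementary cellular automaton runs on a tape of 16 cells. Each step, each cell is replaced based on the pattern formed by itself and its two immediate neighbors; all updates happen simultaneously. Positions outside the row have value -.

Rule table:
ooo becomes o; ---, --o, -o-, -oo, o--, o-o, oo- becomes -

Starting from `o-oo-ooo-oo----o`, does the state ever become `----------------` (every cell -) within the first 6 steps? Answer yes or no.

yes

------o---------
----------------
all cells are - at step 2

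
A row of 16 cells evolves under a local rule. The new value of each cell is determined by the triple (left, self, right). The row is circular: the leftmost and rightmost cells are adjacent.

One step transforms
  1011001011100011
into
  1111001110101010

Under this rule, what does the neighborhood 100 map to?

At position 4 the neighborhood is 100; the next row has 0 there.

0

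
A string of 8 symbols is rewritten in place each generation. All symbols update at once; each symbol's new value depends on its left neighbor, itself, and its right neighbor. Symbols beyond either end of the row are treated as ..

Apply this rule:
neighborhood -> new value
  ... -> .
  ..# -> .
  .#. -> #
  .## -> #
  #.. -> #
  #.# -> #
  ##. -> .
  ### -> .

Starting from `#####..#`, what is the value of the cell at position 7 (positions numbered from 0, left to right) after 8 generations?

#

generation 1: #....#.#
generation 2: ##...###
generation 3: #.#..#..
generation 4: ####.##.
generation 5: #...##.#
generation 6: ##..#.##
generation 7: #.#.###.
generation 8: #####..#
position 7 holds #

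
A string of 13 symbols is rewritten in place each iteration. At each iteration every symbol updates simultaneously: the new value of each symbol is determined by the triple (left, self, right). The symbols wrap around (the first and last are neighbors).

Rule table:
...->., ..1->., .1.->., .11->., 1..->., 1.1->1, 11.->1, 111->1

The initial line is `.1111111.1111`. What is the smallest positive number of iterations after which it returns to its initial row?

13

1.1111111.111
11.1111111.11
111.1111111.1
1111.1111111.
.1111.1111111
1.1111.111111
11.1111.11111
111.1111.1111
1111.1111.111
11111.1111.11
111111.1111.1
1111111.1111.
.1111111.1111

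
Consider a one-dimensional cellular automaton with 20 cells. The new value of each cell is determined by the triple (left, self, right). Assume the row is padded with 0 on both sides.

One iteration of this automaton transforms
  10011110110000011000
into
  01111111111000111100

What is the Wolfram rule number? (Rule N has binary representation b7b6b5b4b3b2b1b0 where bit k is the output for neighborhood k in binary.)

position 4: 111 → 1  (bit 7 = 1)
position 6: 110 → 1  (bit 6 = 1)
position 7: 101 → 1  (bit 5 = 1)
position 1: 100 → 1  (bit 4 = 1)
position 3: 011 → 1  (bit 3 = 1)
position 0: 010 → 0  (bit 2 = 0)
position 2: 001 → 1  (bit 1 = 1)
position 11: 000 → 0  (bit 0 = 0)
bits b7..b0 = 11111010 = 250

250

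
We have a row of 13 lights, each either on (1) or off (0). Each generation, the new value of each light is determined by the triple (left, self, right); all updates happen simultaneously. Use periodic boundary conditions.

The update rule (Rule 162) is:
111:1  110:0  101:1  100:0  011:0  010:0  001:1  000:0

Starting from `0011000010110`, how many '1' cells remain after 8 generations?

3

0100000101000
1000001010000
0000010100001
0000101000010
0001010000100
0010100001000
0101000010000
1010000100000
count of 1: 3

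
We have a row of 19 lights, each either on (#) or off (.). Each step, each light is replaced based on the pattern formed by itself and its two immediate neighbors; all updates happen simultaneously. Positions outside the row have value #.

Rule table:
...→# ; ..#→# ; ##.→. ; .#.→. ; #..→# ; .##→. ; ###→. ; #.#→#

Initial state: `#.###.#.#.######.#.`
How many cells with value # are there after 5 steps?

.#...#.#.#......#.#
#.###.#.#.######.#.  (repeats step 0; period 2)
step 5: .#...#.#.#......#.#
count of #: 6

6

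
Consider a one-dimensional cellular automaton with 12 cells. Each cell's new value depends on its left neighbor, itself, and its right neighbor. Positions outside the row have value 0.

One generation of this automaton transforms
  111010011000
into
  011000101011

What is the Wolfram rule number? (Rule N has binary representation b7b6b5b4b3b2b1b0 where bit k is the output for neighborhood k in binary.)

195

position 1: 111 → 1  (bit 7 = 1)
position 2: 110 → 1  (bit 6 = 1)
position 3: 101 → 0  (bit 5 = 0)
position 5: 100 → 0  (bit 4 = 0)
position 0: 011 → 0  (bit 3 = 0)
position 4: 010 → 0  (bit 2 = 0)
position 6: 001 → 1  (bit 1 = 1)
position 10: 000 → 1  (bit 0 = 1)
bits b7..b0 = 11000011 = 195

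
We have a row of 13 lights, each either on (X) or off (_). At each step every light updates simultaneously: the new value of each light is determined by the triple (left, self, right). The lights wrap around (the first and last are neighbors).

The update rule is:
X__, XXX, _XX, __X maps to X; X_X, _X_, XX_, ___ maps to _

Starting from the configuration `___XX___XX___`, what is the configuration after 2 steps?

_XX____X___X_

__XX_X_XX_X__
_XX____X___X_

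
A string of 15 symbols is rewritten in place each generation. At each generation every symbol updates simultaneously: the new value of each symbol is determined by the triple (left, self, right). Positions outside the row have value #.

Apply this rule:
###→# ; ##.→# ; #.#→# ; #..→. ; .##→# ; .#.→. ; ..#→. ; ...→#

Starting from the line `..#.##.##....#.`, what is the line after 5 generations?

############..#

...######.##..#
.#.#########..#
#.##########..#
############..#
############..#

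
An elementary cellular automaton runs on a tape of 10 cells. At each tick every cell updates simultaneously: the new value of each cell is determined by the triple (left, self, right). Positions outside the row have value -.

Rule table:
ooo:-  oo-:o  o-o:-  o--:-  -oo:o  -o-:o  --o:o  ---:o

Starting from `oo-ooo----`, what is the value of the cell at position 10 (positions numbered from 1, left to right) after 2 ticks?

o

tick 1: oo-o-o-ooo
tick 2: oo-o-o-o-o
position 10 holds o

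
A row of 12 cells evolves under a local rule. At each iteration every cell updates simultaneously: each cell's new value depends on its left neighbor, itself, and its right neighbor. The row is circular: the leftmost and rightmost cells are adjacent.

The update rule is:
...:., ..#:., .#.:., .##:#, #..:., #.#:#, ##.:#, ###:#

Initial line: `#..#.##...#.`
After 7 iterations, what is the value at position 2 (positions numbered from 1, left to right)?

....###....#
....###.....
....###.....  (fixed point — unchanged through iteration 7)
position 2 holds .

.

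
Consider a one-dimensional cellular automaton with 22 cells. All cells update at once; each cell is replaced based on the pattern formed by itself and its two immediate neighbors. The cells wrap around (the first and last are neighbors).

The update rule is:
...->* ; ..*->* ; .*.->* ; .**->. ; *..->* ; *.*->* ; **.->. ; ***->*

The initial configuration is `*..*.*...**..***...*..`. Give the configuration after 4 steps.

******.****..*****.***

*********..**.*.******
********.**..***.*****
*******.*..**.*.*.****
******.****..*****.***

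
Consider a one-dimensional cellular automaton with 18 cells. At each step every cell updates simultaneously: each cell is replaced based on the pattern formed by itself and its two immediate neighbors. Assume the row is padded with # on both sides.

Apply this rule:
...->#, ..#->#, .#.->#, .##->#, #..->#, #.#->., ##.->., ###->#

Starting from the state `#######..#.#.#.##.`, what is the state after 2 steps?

#####..##..#.#.###

step 1: ######.###.#.#.#..
step 2: #####..##..#.#.###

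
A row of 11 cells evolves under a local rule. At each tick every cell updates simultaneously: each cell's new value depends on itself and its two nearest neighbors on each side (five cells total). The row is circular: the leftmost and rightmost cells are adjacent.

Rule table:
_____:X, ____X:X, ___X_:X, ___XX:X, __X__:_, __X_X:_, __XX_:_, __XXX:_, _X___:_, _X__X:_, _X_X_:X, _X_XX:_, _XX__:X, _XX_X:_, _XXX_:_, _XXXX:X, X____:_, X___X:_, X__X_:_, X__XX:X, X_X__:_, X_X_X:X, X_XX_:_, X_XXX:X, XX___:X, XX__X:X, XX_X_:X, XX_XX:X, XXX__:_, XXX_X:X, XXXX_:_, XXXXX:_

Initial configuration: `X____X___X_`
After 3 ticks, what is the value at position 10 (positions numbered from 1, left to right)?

___XX___X_X
__X_XX_X_X_
_X____XXX__
position 10 holds _

_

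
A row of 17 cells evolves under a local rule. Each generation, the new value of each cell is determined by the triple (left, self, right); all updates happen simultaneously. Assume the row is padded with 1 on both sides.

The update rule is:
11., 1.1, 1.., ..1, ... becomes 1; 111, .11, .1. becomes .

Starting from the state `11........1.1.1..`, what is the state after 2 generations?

.111111111.1.1.11
1........11.1.1..

1........11.1.1..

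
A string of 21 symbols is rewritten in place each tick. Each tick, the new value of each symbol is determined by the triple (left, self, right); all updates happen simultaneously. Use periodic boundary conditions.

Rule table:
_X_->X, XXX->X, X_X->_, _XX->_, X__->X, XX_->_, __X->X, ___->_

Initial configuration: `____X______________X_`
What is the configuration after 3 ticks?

tick 1: ___XXX____________XXX
tick 2: X_X_X_X__________X_X_
tick 3: X_X_X_XX________XX_X_

X_X_X_XX________XX_X_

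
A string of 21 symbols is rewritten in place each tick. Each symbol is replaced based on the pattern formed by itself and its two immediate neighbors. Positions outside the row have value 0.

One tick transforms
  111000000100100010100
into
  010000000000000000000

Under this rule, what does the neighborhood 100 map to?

At position 3 the neighborhood is 100; the next row has 0 there.

0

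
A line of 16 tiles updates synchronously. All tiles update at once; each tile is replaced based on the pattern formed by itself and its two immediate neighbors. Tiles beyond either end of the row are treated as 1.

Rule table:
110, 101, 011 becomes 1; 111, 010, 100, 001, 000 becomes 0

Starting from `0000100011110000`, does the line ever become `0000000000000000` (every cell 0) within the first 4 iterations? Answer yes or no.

yes

0000000010010000
0000000000000000
all cells are 0 at iteration 2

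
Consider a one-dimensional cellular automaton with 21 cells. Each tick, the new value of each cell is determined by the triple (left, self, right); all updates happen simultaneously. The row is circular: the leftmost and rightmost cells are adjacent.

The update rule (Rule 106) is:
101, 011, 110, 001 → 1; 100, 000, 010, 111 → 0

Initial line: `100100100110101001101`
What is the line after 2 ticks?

tick 1: 101001001111010011111
tick 2: 110010011001100110000

110010011001100110000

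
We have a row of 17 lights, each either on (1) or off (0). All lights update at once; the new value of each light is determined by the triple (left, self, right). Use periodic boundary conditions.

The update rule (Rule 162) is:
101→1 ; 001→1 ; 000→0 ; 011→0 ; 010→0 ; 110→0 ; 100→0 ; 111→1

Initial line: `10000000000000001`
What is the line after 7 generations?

00000000010000000

00000000000000010
00000000000000100
00000000000001000
00000000000010000
00000000000100000
00000000001000000
00000000010000000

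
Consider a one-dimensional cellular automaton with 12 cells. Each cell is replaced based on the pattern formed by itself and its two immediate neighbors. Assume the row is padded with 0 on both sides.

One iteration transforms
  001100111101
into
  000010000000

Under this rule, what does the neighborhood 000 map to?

At position 0 the neighborhood is 000; the next row has 0 there.

0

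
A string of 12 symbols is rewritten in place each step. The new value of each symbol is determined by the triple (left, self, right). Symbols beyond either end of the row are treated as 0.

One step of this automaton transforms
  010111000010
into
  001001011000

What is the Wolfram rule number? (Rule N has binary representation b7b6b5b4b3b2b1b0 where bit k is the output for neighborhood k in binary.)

97

position 4: 111 → 0  (bit 7 = 0)
position 5: 110 → 1  (bit 6 = 1)
position 2: 101 → 1  (bit 5 = 1)
position 6: 100 → 0  (bit 4 = 0)
position 3: 011 → 0  (bit 3 = 0)
position 1: 010 → 0  (bit 2 = 0)
position 0: 001 → 0  (bit 1 = 0)
position 7: 000 → 1  (bit 0 = 1)
bits b7..b0 = 01100001 = 97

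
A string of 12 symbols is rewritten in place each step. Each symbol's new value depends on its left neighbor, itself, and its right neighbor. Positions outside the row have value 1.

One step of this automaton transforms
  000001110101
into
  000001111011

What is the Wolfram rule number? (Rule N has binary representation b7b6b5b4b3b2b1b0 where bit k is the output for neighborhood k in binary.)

position 6: 111 → 1  (bit 7 = 1)
position 7: 110 → 1  (bit 6 = 1)
position 8: 101 → 1  (bit 5 = 1)
position 0: 100 → 0  (bit 4 = 0)
position 5: 011 → 1  (bit 3 = 1)
position 9: 010 → 0  (bit 2 = 0)
position 4: 001 → 0  (bit 1 = 0)
position 1: 000 → 0  (bit 0 = 0)
bits b7..b0 = 11101000 = 232

232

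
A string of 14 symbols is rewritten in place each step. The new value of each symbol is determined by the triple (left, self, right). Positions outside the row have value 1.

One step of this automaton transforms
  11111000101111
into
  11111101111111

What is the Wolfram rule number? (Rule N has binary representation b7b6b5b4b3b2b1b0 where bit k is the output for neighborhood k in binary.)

position 0: 111 → 1  (bit 7 = 1)
position 4: 110 → 1  (bit 6 = 1)
position 9: 101 → 1  (bit 5 = 1)
position 5: 100 → 1  (bit 4 = 1)
position 10: 011 → 1  (bit 3 = 1)
position 8: 010 → 1  (bit 2 = 1)
position 7: 001 → 1  (bit 1 = 1)
position 6: 000 → 0  (bit 0 = 0)
bits b7..b0 = 11111110 = 254

254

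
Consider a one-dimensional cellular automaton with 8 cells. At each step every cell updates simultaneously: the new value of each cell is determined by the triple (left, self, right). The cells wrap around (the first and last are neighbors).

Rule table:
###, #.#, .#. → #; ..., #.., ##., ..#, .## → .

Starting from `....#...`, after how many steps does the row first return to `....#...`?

step 1: ....#...

1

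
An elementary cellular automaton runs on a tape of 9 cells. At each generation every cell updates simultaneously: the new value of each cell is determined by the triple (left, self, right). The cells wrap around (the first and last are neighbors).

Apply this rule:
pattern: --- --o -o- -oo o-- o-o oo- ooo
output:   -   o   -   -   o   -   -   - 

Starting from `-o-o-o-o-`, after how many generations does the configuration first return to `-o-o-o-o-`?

6

generation 1: o-------o
generation 2: -o-----o-
generation 3: o-o---o-o
generation 4: ---o-o---
generation 5: --o---o--
generation 6: -o-o-o-o-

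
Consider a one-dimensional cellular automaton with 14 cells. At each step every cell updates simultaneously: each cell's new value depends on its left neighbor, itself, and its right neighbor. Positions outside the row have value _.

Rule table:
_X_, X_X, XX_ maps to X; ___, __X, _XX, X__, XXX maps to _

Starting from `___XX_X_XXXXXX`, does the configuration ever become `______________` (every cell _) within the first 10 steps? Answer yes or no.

____XXXX_____X
_______X_____X
_______X_____X  (fixed point — unchanged through step 10)
step 10 is _______X_____X, still not uniform _

no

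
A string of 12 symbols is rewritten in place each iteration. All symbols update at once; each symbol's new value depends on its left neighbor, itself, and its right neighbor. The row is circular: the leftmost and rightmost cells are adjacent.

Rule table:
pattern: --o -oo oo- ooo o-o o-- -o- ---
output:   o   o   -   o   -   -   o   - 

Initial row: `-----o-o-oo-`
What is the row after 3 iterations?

iteration 1: ----oo-o-o--
iteration 2: ---oo--o-o--
iteration 3: --oo--oo-o--

--oo--oo-o--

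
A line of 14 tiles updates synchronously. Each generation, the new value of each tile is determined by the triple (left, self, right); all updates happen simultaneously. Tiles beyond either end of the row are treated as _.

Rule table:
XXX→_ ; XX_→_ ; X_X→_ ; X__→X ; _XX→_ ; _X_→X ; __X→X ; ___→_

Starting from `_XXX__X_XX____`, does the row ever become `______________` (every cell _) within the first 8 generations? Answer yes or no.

X___XXX___X___
XX_X___X_XXX__
___XX_XX____X_
__X_____X__XXX
_XXX___XXXX___
X___X_X____X__
XX_XX_XX__XXX_
________XX___X
generation 8 is ________XX___X, still not uniform _

no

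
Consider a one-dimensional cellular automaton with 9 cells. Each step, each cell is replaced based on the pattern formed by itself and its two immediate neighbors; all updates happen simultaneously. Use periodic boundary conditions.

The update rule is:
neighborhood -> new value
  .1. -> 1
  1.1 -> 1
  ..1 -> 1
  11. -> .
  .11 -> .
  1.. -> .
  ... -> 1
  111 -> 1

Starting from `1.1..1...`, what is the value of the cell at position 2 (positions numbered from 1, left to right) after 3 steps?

.

111.11.11
11.1..1.1
1.11.111.
position 2 holds .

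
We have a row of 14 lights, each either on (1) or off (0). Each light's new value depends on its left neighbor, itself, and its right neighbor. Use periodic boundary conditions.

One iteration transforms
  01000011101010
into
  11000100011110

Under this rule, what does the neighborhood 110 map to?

0

At position 8 the neighborhood is 110; the next row has 0 there.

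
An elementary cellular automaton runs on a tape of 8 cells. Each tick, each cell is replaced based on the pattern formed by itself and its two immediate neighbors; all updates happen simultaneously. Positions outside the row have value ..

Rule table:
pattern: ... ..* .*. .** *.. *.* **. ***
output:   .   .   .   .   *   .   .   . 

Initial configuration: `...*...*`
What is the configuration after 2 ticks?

....*...
.....*..

.....*..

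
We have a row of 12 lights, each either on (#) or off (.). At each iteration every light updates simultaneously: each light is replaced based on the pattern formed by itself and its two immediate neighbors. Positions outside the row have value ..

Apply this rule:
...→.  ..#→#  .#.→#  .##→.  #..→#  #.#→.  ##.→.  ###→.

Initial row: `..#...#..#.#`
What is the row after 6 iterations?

.###.#####.#
#..........#
##........##
..#......#..
.###....###.
#...#..#...#

#...#..#...#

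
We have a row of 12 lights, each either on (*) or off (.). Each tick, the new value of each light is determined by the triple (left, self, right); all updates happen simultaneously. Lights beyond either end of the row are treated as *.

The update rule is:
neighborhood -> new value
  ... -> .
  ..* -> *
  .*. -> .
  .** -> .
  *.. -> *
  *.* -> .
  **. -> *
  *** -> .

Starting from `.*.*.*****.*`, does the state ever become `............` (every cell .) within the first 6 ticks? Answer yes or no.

.........*..
*.......*.**
**.....*....
.**...*.*..*
..**.*...**.
**.*..*.*.*.
tick 6 is **.*..*.*.*., still not uniform .

no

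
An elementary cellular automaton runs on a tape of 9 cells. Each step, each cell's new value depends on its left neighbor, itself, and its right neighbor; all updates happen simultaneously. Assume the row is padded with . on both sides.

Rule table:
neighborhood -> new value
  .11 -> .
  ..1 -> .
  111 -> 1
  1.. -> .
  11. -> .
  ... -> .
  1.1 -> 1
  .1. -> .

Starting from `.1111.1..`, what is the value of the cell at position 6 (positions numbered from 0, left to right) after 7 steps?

.

step 1: ..11.1...
step 2: ....1....
step 3: .........
step 4: .........  (fixed point — unchanged through step 7)
position 6 holds .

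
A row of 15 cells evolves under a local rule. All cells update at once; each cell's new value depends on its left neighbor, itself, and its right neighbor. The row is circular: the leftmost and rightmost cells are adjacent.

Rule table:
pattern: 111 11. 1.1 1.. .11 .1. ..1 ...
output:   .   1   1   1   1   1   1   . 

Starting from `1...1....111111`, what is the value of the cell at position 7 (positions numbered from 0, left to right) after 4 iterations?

iteration 1: 11.111..11.....
iteration 2: 1111.111111...1
iteration 3: ...111....11.11
iteration 4: 1.11.11..111111
position 7 holds .

.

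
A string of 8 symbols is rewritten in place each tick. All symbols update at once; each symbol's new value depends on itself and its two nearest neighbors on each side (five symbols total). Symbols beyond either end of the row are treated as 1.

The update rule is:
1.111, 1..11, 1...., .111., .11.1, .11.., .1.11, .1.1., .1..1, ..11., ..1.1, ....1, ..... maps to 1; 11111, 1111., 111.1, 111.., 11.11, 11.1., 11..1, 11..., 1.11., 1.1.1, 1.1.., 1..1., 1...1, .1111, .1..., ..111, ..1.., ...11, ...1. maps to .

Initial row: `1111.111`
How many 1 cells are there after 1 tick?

1

.....1..
count of 1: 1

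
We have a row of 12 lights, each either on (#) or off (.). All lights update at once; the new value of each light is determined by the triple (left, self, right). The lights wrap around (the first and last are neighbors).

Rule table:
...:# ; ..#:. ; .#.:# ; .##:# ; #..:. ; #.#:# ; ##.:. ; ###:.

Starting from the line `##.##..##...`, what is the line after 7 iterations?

#.#####.##..

#.##...#..#.
###..#.#..##
.....###..#.
####.#....#.
#...##.##.##
..#.#.##.##.
#.#####.##..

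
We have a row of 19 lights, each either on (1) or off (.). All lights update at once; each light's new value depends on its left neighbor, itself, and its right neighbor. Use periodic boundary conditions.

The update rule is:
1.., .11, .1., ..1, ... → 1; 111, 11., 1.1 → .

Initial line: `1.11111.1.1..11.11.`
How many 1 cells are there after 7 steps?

5

1.1.....1.1111..1..
1.1111111.1...11111
..1.......11111....
11111111111....1111
...........11111...
111111111111....111
............11111..
count of 1: 5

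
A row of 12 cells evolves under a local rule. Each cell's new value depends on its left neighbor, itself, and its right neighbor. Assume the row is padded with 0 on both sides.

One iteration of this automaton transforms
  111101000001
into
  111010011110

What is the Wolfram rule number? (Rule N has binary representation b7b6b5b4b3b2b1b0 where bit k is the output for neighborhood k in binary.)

171

position 1: 111 → 1  (bit 7 = 1)
position 3: 110 → 0  (bit 6 = 0)
position 4: 101 → 1  (bit 5 = 1)
position 6: 100 → 0  (bit 4 = 0)
position 0: 011 → 1  (bit 3 = 1)
position 5: 010 → 0  (bit 2 = 0)
position 10: 001 → 1  (bit 1 = 1)
position 7: 000 → 1  (bit 0 = 1)
bits b7..b0 = 10101011 = 171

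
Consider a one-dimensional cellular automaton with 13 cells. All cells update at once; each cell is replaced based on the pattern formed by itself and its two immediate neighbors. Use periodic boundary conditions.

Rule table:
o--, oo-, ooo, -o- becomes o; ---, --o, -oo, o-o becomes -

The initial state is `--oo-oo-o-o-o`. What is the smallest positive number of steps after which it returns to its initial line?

step 1: o--o--o-o-o-o
step 2: oo-oo-o-o-o--
step 3: -o--o-o-o-oo-
step 4: -oo-o-o-o--oo
step 5: --o-o-o-oo--o
step 6: o-o-o-o--oo-o
step 7: o-o-o-oo--o--
step 8: o-o-o--oo-oo-
step 9: o-o-oo--o--o-
step 10: o-o--oo-oo-o-
step 11: o-oo--o--o-o-
step 12: o--oo-oo-o-o-
step 13: oo--o--o-o-o-
step 14: -oo-oo-o-o-o-
step 15: --o--o-o-o-oo
step 16: o-oo-o-o-o--o
step 17: o--o-o-o-oo--
step 18: oo-o-o-o--oo-
step 19: -o-o-o-oo--o-
step 20: -o-o-o--oo-oo
step 21: -o-o-oo--o--o
step 22: -o-o--oo-oo-o
step 23: -o-oo--o--o-o
step 24: -o--oo-oo-o-o
step 25: -oo--o--o-o-o
step 26: --oo-oo-o-o-o

26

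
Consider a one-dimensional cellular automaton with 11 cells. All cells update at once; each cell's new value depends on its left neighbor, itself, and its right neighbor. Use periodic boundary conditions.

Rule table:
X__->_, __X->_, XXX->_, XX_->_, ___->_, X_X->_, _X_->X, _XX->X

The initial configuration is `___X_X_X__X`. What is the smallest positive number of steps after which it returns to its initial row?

1

___X_X_X__X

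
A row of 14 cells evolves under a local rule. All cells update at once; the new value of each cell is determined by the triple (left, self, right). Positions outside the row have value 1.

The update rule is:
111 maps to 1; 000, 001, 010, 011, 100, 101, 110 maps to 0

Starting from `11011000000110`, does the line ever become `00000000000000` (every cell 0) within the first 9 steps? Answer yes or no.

10000000000000
00000000000000
all cells are 0 at step 2

yes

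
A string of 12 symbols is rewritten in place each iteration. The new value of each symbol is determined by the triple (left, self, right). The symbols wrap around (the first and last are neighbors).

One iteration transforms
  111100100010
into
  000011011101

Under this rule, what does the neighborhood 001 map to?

1

At position 5 the neighborhood is 001; the next row has 1 there.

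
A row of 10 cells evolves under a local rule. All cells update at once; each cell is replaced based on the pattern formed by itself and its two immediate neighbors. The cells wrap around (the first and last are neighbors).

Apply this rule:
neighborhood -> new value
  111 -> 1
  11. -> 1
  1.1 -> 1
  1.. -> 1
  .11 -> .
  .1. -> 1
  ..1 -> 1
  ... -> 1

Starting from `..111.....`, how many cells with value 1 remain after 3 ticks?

11.1111111
111.111111
1111.11111
count of 1: 9

9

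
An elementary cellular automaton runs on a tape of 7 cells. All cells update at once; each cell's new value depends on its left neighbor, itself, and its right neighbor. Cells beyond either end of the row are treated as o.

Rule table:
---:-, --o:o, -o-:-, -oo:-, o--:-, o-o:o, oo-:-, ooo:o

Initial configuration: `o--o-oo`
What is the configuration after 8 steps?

--o-o-o
-o-o-o-
o-o-o-o
-o-o-o-  (repeats step 2; period 2)
step 8: -o-o-o-

-o-o-o-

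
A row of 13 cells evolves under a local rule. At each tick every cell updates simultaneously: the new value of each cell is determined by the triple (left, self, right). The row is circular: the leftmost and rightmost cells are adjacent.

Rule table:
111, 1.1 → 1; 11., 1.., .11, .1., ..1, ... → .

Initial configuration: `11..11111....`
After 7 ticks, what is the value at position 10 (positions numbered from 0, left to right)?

tick 1: .....111.....
tick 2: ......1......
tick 3: .............
tick 4: .............  (fixed point — unchanged through tick 7)
position 10 holds .

.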